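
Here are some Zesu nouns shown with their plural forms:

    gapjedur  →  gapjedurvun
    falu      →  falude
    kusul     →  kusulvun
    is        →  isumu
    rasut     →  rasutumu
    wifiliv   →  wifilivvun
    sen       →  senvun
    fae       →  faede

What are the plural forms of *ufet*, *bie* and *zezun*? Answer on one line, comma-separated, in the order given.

ufetumu, biede, zezunvun

The pattern is voicing of the final sound: -umu when the stem ends in a voiceless consonant (*is*, *rasut*); -vun when the stem ends in a voiced consonant (*gapjedur*, *kusul*, *wifiliv*, *sen*); -de when the stem ends in a vowel (*falu*, *fae*).
The final sound of *ufet* is /t/, which is a voiceless consonant, so the suffix is -umu, giving *ufetumu*.
*bie*: final sound = /e/, a vowel → -de → *biede*.
The final sound of *zezun* is /n/, which is a voiced consonant, so the suffix is -vun, giving *zezunvun*.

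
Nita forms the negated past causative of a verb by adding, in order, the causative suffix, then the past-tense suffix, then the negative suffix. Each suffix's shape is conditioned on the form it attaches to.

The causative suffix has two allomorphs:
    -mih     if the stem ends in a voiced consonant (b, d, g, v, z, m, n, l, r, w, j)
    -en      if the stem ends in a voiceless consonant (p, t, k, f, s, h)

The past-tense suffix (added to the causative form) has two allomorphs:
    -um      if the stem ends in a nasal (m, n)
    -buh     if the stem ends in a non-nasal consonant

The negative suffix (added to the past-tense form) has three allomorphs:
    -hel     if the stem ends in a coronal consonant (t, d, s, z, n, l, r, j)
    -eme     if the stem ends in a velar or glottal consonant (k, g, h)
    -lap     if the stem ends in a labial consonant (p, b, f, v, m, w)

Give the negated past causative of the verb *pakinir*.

pakinirmihbuheme

*pakinir* — final consonant /r/ (voiced) → -mih → *pakinirmih*.
The causative form *pakinirmih*: final consonant = /h/, non-nasal → -buh → *pakinirmihbuh*.
The past-tense form *pakinirmihbuh*: final consonant = /h/, velar/glottal → -eme → *pakinirmihbuheme*.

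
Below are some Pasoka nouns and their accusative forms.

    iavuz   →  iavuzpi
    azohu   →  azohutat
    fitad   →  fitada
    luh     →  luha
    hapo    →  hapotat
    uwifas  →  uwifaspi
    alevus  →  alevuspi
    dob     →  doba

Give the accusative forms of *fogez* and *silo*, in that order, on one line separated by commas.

fogezpi, silotat

Looking at the final sound of each stem: -pi when the stem ends in a sibilant (*iavuz*, *uwifas*, *alevus*); -a when the stem ends in a non-sibilant consonant (*fitad*, *luh*, *dob*); -tat when the stem ends in a vowel (*azohu*, *hapo*).
Since the final sound of *fogez* is /z/ (a sibilant), it takes -pi, giving *fogezpi*.
*silo* — final sound /o/ (a vowel) → -tat → *silotat*.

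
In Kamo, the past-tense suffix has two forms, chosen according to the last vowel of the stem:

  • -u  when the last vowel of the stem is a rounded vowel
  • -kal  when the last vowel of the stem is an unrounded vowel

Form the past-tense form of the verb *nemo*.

nemou

*nemo*: last vowel = /o/, a rounded vowel → -u → *nemou*.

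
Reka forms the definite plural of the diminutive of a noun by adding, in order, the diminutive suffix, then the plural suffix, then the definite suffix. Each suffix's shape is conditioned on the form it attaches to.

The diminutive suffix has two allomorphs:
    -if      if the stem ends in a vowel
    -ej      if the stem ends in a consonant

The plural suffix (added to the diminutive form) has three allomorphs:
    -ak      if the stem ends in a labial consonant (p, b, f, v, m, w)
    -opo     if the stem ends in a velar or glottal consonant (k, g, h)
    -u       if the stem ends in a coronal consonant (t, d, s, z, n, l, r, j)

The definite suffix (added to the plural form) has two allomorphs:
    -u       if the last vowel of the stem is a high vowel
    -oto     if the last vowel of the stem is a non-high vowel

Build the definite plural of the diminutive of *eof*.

eofejuu

Since the final sound of *eof* is /f/ (a consonant), it takes -ej, giving *eofej*.
The diminutive form *eofej*: final consonant = /j/, coronal → -u → *eofeju*.
The last vowel of the plural form *eofeju* is /u/, which is a high vowel, so the definite suffix is -u, giving *eofejuu*.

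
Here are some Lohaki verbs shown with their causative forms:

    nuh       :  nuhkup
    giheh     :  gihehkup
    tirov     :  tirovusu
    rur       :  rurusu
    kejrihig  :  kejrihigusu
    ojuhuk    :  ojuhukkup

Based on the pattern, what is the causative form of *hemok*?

hemokkup

Looking at the final consonant of each stem: -kup when the stem ends in a voiceless consonant (*nuh*, *giheh*, *ojuhuk*); -usu when the stem ends in a voiced consonant (*tirov*, *rur*, *kejrihig*).
Since the final consonant of *hemok* is /k/ (voiceless), it takes -kup, giving *hemokkup*.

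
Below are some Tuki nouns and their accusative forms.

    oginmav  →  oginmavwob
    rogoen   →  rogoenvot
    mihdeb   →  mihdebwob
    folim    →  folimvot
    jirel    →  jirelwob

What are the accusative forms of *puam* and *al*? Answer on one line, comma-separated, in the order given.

The alternation tracks the final consonant of the stem — -vot when the stem ends in a nasal (*rogoen*, *folim*); -wob when the stem ends in a non-nasal consonant (*oginmav*, *mihdeb*, *jirel*).
The final consonant of *puam* is /m/, which is a nasal, so the suffix is -vot, giving *puamvot*.
*al* — final consonant /l/ (non-nasal) → -wob → *alwob*.

puamvot, alwob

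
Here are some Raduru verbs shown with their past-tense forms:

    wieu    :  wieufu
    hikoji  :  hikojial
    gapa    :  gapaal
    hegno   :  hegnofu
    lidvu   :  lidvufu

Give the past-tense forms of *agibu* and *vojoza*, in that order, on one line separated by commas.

agibufu, vojozaal

The alternation tracks the last vowel of the stem — -fu when the last vowel of the stem is a rounded vowel (*wieu*, *hegno*, *lidvu*); -al when the last vowel of the stem is an unrounded vowel (*hikoji*, *gapa*).
The last vowel of *agibu* is /u/, which is a rounded vowel, so the suffix is -fu, giving *agibufu*.
Since the last vowel of *vojoza* is /a/ (an unrounded vowel), it takes -al, giving *vojozaal*.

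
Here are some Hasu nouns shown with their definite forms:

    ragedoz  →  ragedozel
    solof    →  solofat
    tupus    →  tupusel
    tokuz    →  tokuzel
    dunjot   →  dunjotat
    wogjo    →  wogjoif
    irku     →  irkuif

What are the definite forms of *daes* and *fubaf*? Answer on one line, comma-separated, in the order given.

daesel, fubafat

The suffix is conditioned by the final sound: -el when the stem ends in a sibilant (*ragedoz*, *tupus*, *tokuz*); -at when the stem ends in a non-sibilant consonant (*solof*, *dunjot*); -if when the stem ends in a vowel (*wogjo*, *irku*).
*daes*: final sound = /s/, a sibilant → -el → *daesel*.
The final sound of *fubaf* is /f/, which is a non-sibilant consonant, so the suffix is -at, giving *fubafat*.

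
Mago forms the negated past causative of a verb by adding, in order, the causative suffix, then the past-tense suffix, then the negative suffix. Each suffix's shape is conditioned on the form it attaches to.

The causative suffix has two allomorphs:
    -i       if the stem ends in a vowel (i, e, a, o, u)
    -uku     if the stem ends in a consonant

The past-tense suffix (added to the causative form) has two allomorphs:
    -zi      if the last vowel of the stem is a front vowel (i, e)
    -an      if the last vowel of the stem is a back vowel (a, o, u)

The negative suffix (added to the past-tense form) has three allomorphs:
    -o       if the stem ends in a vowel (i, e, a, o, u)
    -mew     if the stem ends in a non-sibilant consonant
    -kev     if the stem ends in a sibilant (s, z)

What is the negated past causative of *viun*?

viunukuanmew

The final sound of *viun* is /n/, which is a consonant, so the causative suffix is -uku, giving *viunuku*.
Since the last vowel of the causative form *viunuku* is /u/ (a back vowel), it takes -an, giving *viunukuan*.
The past-tense form *viunukuan* — final sound /n/ (a non-sibilant consonant) → -mew → *viunukuanmew*.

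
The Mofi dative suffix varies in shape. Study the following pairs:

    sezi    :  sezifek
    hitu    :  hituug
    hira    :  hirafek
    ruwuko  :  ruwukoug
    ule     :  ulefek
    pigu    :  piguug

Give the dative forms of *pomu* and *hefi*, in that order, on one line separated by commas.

pomuug, hefifek

The suffix is conditioned by the last vowel: -ug when the last vowel of the stem is a rounded vowel (*hitu*, *ruwuko*, *pigu*); -fek when the last vowel of the stem is an unrounded vowel (*sezi*, *hira*, *ule*).
The last vowel of *pomu* is /u/, which is a rounded vowel, so the suffix is -ug, giving *pomuug*.
The last vowel of *hefi* is /i/, which is an unrounded vowel, so the suffix is -fek, giving *hefifek*.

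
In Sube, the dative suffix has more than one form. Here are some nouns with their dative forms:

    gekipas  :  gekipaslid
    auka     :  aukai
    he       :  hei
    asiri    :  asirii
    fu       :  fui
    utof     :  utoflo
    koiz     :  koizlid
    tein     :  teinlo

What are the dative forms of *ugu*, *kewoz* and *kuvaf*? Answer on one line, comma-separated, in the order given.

ugui, kewozlid, kuvaflo

The alternation tracks the final sound of the stem — -lid when the stem ends in a sibilant (*gekipas*, *koiz*); -lo when the stem ends in a non-sibilant consonant (*utof*, *tein*); -i when the stem ends in a vowel (*auka*, *he*, *asiri*, *fu*).
The final sound of *ugu* is /u/, which is a vowel, so the suffix is -i, giving *ugui*.
*kewoz* — final sound /z/ (a sibilant) → -lid → *kewozlid*.
*kuvaf*: final sound = /f/, a non-sibilant consonant → -lo → *kuvaflo*.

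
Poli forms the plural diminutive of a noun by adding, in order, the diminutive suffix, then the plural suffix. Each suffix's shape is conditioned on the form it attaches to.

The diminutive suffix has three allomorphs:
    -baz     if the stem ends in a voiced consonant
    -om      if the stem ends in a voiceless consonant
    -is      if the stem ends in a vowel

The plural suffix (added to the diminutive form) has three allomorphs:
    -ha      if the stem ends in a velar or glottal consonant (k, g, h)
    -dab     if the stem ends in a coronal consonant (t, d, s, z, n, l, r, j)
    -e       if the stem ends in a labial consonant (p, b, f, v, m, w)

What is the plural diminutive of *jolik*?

jolikome

*jolik*: final sound = /k/, a voiceless consonant → -om → *jolikom*.
Since the final consonant of the diminutive form *jolikom* is /m/ (labial), it takes -e, giving *jolikome*.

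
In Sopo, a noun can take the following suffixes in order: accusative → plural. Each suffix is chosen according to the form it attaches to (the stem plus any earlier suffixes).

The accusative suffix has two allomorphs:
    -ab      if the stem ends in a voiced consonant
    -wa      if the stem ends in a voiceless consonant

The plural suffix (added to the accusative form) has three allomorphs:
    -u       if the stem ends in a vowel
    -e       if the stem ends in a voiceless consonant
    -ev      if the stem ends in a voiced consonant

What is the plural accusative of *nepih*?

nepihwau

*nepih*: final consonant = /h/, voiceless → -wa → *nepihwa*.
The final sound of the accusative form *nepihwa* is /a/, which is a vowel, so the plural suffix is -u, giving *nepihwau*.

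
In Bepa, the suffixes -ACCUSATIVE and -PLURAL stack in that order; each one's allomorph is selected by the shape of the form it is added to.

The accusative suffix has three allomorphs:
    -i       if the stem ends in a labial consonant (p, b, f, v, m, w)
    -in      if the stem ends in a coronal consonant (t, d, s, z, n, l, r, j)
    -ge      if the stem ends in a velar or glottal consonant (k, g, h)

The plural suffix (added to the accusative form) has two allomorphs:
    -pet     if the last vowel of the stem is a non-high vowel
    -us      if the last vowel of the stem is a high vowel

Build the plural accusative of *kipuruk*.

kipurukgepet

*kipuruk*: final consonant = /k/, velar/glottal → -ge → *kipurukge*.
The last vowel of the accusative form *kipurukge* is /e/, which is a non-high vowel, so the plural suffix is -pet, giving *kipurukgepet*.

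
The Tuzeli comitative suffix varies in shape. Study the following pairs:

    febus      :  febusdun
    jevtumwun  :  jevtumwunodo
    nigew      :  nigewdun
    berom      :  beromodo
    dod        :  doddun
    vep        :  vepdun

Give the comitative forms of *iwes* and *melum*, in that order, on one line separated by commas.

iwesdun, melumodo

Looking at the final consonant of each stem: -odo when the stem ends in a nasal (*jevtumwun*, *berom*); -dun when the stem ends in a non-nasal consonant (*febus*, *nigew*, *dod*, *vep*).
*iwes*: final consonant = /s/, non-nasal → -dun → *iwesdun*.
Since the final consonant of *melum* is /m/ (a nasal), it takes -odo, giving *melumodo*.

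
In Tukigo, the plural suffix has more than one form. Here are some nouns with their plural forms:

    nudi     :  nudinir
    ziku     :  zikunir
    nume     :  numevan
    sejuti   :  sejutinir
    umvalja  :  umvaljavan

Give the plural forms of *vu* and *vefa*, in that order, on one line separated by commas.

The alternation tracks the last vowel of the stem — -nir when the last vowel of the stem is a high vowel (*nudi*, *ziku*, *sejuti*); -van when the last vowel of the stem is a non-high vowel (*nume*, *umvalja*).
Since the last vowel of *vu* is /u/ (a high vowel), it takes -nir, giving *vunir*.
Since the last vowel of *vefa* is /a/ (a non-high vowel), it takes -van, giving *vefavan*.

vunir, vefavan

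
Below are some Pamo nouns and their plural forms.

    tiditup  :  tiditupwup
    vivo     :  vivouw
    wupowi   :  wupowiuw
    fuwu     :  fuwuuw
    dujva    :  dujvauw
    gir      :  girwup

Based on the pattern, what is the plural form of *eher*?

The suffix is conditioned by the final sound: -wup when the stem ends in a consonant (*tiditup*, *gir*); -uw when the stem ends in a vowel (*vivo*, *wupowi*, *fuwu*, *dujva*).
The final sound of *eher* is /r/, which is a consonant, so the suffix is -wup, giving *eherwup*.

eherwup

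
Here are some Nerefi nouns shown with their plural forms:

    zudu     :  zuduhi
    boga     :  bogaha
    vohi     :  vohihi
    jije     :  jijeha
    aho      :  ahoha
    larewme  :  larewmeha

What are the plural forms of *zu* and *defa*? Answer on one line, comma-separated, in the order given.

zuhi, defaha

The pattern is height harmony: -hi when the last vowel of the stem is a high vowel (*zudu*, *vohi*); -ha when the last vowel of the stem is a non-high vowel (*boga*, *jije*, *aho*, *larewme*).
Since the last vowel of *zu* is /u/ (a high vowel), it takes -hi, giving *zuhi*.
*defa*: last vowel = /a/, a non-high vowel → -ha → *defaha*.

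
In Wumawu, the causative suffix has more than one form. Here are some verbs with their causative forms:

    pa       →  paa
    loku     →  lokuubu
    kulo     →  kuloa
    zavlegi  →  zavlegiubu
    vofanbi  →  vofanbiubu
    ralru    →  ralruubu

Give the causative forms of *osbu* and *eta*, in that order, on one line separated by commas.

osbuubu, etaa

The suffix is conditioned by the last vowel: -ubu when the last vowel of the stem is a high vowel (*loku*, *zavlegi*, *vofanbi*, *ralru*); -a when the last vowel of the stem is a non-high vowel (*pa*, *kulo*).
*osbu* — last vowel /u/ (a high vowel) → -ubu → *osbuubu*.
*eta*: last vowel = /a/, a non-high vowel → -a → *etaa*.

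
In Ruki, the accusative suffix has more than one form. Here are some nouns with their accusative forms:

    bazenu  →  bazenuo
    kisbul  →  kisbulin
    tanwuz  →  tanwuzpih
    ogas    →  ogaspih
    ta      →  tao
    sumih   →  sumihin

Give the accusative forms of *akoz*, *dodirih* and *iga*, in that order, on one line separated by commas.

akozpih, dodirihin, igao

Looking at the final sound of each stem: -pih when the stem ends in a sibilant (*tanwuz*, *ogas*); -in when the stem ends in a non-sibilant consonant (*kisbul*, *sumih*); -o when the stem ends in a vowel (*bazenu*, *ta*).
*akoz* — final sound /z/ (a sibilant) → -pih → *akozpih*.
*dodirih* — final sound /h/ (a non-sibilant consonant) → -in → *dodirihin*.
*iga*: final sound = /a/, a vowel → -o → *igao*.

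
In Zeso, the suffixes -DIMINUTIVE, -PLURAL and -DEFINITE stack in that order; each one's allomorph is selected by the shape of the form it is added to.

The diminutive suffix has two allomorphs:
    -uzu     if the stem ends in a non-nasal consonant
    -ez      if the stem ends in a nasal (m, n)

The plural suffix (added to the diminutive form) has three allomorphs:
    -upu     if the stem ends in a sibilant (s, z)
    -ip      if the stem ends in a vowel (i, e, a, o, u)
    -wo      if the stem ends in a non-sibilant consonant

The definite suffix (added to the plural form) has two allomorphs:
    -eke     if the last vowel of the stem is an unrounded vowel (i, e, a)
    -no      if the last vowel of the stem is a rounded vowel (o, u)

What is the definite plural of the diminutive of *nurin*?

nurinezupuno

Since the final consonant of *nurin* is /n/ (a nasal), it takes -ez, giving *nurinez*.
The diminutive form *nurinez*: final sound = /z/, a sibilant → -upu → *nurinezupu*.
The plural form *nurinezupu*: last vowel = /u/, a rounded vowel → -no → *nurinezupuno*.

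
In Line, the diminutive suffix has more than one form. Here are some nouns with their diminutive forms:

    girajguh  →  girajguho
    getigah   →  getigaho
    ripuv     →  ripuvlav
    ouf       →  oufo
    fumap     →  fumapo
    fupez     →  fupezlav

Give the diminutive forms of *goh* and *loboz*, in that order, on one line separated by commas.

goho, lobozlav

The suffix is conditioned by the final consonant: -o when the stem ends in a voiceless consonant (*girajguh*, *getigah*, *ouf*, *fumap*); -lav when the stem ends in a voiced consonant (*ripuv*, *fupez*).
The final consonant of *goh* is /h/, which is voiceless, so the suffix is -o, giving *goho*.
The final consonant of *loboz* is /z/, which is voiced, so the suffix is -lav, giving *lobozlav*.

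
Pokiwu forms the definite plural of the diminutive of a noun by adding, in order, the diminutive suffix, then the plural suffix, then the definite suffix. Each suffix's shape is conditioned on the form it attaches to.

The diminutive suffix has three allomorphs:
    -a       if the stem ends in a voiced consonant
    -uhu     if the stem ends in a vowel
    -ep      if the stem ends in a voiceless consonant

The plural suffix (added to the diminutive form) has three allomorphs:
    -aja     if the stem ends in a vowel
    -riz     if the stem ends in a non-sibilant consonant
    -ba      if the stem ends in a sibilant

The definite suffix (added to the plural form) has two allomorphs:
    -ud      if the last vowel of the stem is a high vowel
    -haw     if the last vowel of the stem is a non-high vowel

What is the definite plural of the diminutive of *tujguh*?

*tujguh* — final sound /h/ (a voiceless consonant) → -ep → *tujguhep*.
The diminutive form *tujguhep*: final sound = /p/, a non-sibilant consonant → -riz → *tujguhepriz*.
Since the last vowel of the plural form *tujguhepriz* is /i/ (a high vowel), it takes -ud, giving *tujguheprizud*.

tujguheprizud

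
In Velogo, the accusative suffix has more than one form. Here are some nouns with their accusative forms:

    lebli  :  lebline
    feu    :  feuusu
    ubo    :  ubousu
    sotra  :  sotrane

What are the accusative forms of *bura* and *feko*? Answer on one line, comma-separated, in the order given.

The pattern is rounding harmony: -usu when the last vowel of the stem is a rounded vowel (*feu*, *ubo*); -ne when the last vowel of the stem is an unrounded vowel (*lebli*, *sotra*).
*bura*: last vowel = /a/, an unrounded vowel → -ne → *burane*.
The last vowel of *feko* is /o/, which is a rounded vowel, so the suffix is -usu, giving *fekousu*.

burane, fekousu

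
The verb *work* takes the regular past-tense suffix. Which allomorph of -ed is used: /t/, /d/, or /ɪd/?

/t/

The stem *work* ends in a voiceless consonant other than /t/.
The -ed suffix is realized as /ɪd/ after /t, d/; as /t/ after other voiceless consonants; and as /d/ after other voiced sounds.
So -ed on *work* is pronounced /t/.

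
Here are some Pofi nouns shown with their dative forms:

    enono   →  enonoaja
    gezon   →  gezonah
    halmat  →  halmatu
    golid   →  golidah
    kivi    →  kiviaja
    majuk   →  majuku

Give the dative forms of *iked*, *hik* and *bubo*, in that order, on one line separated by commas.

ikedah, hiku, buboaja

The pattern is voicing of the final sound: -u when the stem ends in a voiceless consonant (*halmat*, *majuk*); -ah when the stem ends in a voiced consonant (*gezon*, *golid*); -aja when the stem ends in a vowel (*enono*, *kivi*).
The final sound of *iked* is /d/, which is a voiced consonant, so the suffix is -ah, giving *ikedah*.
*hik*: final sound = /k/, a voiceless consonant → -u → *hiku*.
Since the final sound of *bubo* is /o/ (a vowel), it takes -aja, giving *buboaja*.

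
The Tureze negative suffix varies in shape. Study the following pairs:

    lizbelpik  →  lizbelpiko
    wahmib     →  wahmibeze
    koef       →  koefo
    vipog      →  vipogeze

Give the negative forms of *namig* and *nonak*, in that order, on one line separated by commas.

The alternation tracks the final consonant of the stem — -o when the stem ends in a voiceless consonant (*lizbelpik*, *koef*); -eze when the stem ends in a voiced consonant (*wahmib*, *vipog*).
The final consonant of *namig* is /g/, which is voiced, so the suffix is -eze, giving *namigeze*.
*nonak*: final consonant = /k/, voiceless → -o → *nonako*.

namigeze, nonako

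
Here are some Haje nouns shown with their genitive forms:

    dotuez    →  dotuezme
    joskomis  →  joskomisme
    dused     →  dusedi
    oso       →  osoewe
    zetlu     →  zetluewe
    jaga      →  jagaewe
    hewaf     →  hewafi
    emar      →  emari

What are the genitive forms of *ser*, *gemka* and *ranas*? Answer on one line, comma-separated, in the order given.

The alternation tracks the final sound of the stem — -me when the stem ends in a sibilant (*dotuez*, *joskomis*); -i when the stem ends in a non-sibilant consonant (*dused*, *hewaf*, *emar*); -ewe when the stem ends in a vowel (*oso*, *zetlu*, *jaga*).
*ser* — final sound /r/ (a non-sibilant consonant) → -i → *seri*.
Since the final sound of *gemka* is /a/ (a vowel), it takes -ewe, giving *gemkaewe*.
Since the final sound of *ranas* is /s/ (a sibilant), it takes -me, giving *ranasme*.

seri, gemkaewe, ranasme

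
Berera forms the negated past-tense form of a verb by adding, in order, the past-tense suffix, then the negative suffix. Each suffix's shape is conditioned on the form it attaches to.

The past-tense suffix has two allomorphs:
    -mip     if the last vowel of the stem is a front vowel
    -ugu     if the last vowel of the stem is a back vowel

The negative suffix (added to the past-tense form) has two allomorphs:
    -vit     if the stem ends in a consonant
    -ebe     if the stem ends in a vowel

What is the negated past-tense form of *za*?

zauguebe

*za*: last vowel = /a/, a back vowel → -ugu → *zaugu*.
Since the final sound of the past-tense form *zaugu* is /u/ (a vowel), it takes -ebe, giving *zauguebe*.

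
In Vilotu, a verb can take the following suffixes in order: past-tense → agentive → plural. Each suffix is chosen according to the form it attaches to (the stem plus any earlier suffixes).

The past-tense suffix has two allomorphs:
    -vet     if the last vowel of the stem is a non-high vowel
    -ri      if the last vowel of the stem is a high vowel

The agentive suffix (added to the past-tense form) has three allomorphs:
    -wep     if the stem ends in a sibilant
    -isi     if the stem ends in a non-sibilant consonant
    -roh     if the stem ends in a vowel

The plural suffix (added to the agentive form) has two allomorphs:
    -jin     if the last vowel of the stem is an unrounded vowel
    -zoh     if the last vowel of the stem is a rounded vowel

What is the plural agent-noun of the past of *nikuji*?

nikujirirohzoh

*nikuji*: last vowel = /i/, a high vowel → -ri → *nikujiri*.
The past-tense form *nikujiri*: final sound = /i/, a vowel → -roh → *nikujiriroh*.
The last vowel of the agentive form *nikujiriroh* is /o/, which is a rounded vowel, so the plural suffix is -zoh, giving *nikujirirohzoh*.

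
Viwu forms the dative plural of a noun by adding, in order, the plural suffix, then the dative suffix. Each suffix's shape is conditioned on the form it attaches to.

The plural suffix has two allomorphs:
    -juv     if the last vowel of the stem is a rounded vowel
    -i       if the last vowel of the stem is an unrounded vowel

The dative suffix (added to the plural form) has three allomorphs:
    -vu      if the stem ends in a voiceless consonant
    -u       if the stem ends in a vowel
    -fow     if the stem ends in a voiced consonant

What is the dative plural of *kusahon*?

kusahonjuvfow

The last vowel of *kusahon* is /o/, which is a rounded vowel, so the plural suffix is -juv, giving *kusahonjuv*.
Since the final sound of the plural form *kusahonjuv* is /v/ (a voiced consonant), it takes -fow, giving *kusahonjuvfow*.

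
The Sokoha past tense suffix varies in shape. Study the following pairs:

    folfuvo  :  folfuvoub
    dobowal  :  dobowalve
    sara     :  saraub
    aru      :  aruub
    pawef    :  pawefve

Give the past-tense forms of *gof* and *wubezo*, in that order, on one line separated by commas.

gofve, wubezoub

The suffix is conditioned by the final sound: -ve when the stem ends in a consonant (*dobowal*, *pawef*); -ub when the stem ends in a vowel (*folfuvo*, *sara*, *aru*).
*gof*: final sound = /f/, a consonant → -ve → *gofve*.
*wubezo*: final sound = /o/, a vowel → -ub → *wubezoub*.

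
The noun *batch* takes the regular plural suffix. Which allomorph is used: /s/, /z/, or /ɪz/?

/ɪz/

The stem *batch* ends in a sibilant (/s, z, ʃ, ʒ, tʃ, dʒ/).
The plural suffix surfaces as /ɪz/ after sibilants, /s/ after other voiceless consonants, and /z/ after other voiced sounds.
So the plural -s on *batch* is pronounced /ɪz/.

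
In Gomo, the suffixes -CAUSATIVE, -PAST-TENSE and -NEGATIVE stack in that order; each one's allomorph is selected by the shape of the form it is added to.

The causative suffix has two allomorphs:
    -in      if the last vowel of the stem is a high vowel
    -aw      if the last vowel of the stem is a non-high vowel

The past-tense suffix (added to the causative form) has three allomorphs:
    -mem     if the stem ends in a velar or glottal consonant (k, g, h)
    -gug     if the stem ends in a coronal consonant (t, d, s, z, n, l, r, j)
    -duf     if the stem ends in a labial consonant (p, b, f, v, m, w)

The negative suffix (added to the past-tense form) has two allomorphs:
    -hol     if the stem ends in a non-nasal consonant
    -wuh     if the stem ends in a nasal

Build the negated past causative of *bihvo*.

*bihvo*: last vowel = /o/, a non-high vowel → -aw → *bihvoaw*.
The causative form *bihvoaw* — final consonant /w/ (labial) → -duf → *bihvoawduf*.
The final consonant of the past-tense form *bihvoawduf* is /f/, which is non-nasal, so the negative suffix is -hol, giving *bihvoawdufhol*.

bihvoawdufhol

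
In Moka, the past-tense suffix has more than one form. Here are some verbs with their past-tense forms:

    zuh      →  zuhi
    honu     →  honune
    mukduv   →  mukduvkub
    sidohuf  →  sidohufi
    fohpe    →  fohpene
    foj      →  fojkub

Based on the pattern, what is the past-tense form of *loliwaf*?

Looking at the final sound of each stem: -i when the stem ends in a voiceless consonant (*zuh*, *sidohuf*); -kub when the stem ends in a voiced consonant (*mukduv*, *foj*); -ne when the stem ends in a vowel (*honu*, *fohpe*).
The final sound of *loliwaf* is /f/, which is a voiceless consonant, so the suffix is -i, giving *loliwafi*.

loliwafi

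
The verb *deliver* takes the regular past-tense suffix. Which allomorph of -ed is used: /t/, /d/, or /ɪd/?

/d/

The stem *deliver* ends in a voiced sound other than /d/.
The -ed suffix is realized as /ɪd/ after /t, d/; as /t/ after other voiceless consonants; and as /d/ after other voiced sounds.
So -ed on *deliver* is pronounced /d/.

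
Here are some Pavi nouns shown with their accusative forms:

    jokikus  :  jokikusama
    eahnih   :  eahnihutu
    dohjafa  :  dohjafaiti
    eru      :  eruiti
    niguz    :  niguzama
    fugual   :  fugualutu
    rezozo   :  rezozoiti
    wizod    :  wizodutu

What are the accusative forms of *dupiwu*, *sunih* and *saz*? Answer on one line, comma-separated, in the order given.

dupiwuiti, sunihutu, sazama

The alternation tracks the final sound of the stem — -ama when the stem ends in a sibilant (*jokikus*, *niguz*); -utu when the stem ends in a non-sibilant consonant (*eahnih*, *fugual*, *wizod*); -iti when the stem ends in a vowel (*dohjafa*, *eru*, *rezozo*).
*dupiwu* — final sound /u/ (a vowel) → -iti → *dupiwuiti*.
*sunih*: final sound = /h/, a non-sibilant consonant → -utu → *sunihutu*.
The final sound of *saz* is /z/, which is a sibilant, so the suffix is -ama, giving *sazama*.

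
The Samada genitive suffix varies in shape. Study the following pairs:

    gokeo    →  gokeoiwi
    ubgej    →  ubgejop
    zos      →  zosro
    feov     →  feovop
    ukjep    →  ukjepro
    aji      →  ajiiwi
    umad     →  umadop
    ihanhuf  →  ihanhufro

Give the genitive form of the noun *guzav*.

The pattern is voicing of the final sound: -ro when the stem ends in a voiceless consonant (*zos*, *ukjep*, *ihanhuf*); -op when the stem ends in a voiced consonant (*ubgej*, *feov*, *umad*); -iwi when the stem ends in a vowel (*gokeo*, *aji*).
*guzav* — final sound /v/ (a voiced consonant) → -op → *guzavop*.

guzavop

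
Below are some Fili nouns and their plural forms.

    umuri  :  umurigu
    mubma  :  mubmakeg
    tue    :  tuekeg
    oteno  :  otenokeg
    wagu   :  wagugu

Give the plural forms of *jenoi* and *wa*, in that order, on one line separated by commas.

jenoigu, wakeg

The suffix is conditioned by the last vowel: -gu when the last vowel of the stem is a high vowel (*umuri*, *wagu*); -keg when the last vowel of the stem is a non-high vowel (*mubma*, *tue*, *oteno*).
*jenoi*: last vowel = /i/, a high vowel → -gu → *jenoigu*.
*wa*: last vowel = /a/, a non-high vowel → -keg → *wakeg*.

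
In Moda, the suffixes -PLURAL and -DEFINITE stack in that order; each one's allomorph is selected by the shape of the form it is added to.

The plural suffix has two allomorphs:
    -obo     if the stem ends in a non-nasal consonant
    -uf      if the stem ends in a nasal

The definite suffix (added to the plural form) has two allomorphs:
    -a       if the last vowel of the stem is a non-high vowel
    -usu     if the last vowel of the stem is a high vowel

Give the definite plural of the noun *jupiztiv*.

jupiztivoboa

Since the final consonant of *jupiztiv* is /v/ (non-nasal), it takes -obo, giving *jupiztivobo*.
The plural form *jupiztivobo* — last vowel /o/ (a non-high vowel) → -a → *jupiztivoboa*.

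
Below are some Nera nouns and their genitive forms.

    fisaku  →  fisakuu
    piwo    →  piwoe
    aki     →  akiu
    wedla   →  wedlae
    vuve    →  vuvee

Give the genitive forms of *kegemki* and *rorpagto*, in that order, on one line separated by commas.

The alternation tracks the last vowel of the stem — -u when the last vowel of the stem is a high vowel (*fisaku*, *aki*); -e when the last vowel of the stem is a non-high vowel (*piwo*, *wedla*, *vuve*).
*kegemki*: last vowel = /i/, a high vowel → -u → *kegemkiu*.
Since the last vowel of *rorpagto* is /o/ (a non-high vowel), it takes -e, giving *rorpagtoe*.

kegemkiu, rorpagtoe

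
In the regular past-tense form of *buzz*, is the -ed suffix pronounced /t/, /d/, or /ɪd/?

The stem *buzz* ends in a voiced sound other than /d/.
The -ed suffix is realized as /ɪd/ after /t, d/; as /t/ after other voiceless consonants; and as /d/ after other voiced sounds.
So -ed on *buzz* is pronounced /d/.

/d/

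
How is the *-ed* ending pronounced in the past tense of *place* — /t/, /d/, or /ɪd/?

The stem *place* ends in a voiceless consonant other than /t/.
The -ed suffix is realized as /ɪd/ after /t, d/; as /t/ after other voiceless consonants; and as /d/ after other voiced sounds.
So -ed on *place* is pronounced /t/.

/t/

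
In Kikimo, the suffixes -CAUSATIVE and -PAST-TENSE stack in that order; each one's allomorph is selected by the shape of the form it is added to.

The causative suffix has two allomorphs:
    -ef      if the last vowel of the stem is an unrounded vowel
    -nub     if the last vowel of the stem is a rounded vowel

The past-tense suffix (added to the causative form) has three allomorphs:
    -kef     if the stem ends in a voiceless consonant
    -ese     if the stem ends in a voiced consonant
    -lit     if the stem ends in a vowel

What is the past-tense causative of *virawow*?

*virawow*: last vowel = /o/, a rounded vowel → -nub → *virawownub*.
The final sound of the causative form *virawownub* is /b/, which is a voiced consonant, so the past-tense suffix is -ese, giving *virawownubese*.

virawownubese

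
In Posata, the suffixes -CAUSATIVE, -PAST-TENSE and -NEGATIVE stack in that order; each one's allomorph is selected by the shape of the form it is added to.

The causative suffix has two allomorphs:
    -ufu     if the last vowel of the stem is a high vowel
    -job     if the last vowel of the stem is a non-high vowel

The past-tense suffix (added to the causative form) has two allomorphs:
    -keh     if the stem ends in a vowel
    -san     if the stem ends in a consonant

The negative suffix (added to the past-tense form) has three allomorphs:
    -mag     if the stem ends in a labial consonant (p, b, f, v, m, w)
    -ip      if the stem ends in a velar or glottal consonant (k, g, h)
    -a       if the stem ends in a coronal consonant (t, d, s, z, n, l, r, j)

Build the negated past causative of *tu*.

*tu*: last vowel = /u/, a high vowel → -ufu → *tuufu*.
The final sound of the causative form *tuufu* is /u/, which is a vowel, so the past-tense suffix is -keh, giving *tuufukeh*.
The past-tense form *tuufukeh* — final consonant /h/ (velar/glottal) → -ip → *tuufukehip*.

tuufukehip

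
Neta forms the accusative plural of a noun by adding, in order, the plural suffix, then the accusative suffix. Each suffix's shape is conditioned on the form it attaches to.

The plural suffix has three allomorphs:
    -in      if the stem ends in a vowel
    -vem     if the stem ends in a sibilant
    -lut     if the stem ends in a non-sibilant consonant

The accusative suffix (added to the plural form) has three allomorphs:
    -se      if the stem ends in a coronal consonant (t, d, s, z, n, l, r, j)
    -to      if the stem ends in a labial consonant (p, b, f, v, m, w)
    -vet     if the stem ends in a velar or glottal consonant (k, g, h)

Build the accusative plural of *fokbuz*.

*fokbuz*: final sound = /z/, a sibilant → -vem → *fokbuzvem*.
Since the final consonant of the plural form *fokbuzvem* is /m/ (labial), it takes -to, giving *fokbuzvemto*.

fokbuzvemto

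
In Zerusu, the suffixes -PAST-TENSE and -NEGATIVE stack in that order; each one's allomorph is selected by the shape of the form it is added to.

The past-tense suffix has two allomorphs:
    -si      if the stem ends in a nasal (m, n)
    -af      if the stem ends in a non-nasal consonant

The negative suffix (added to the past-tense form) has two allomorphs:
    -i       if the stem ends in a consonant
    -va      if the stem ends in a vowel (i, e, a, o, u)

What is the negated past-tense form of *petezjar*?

*petezjar* — final consonant /r/ (non-nasal) → -af → *petezjaraf*.
The past-tense form *petezjaraf* — final sound /f/ (a consonant) → -i → *petezjarafi*.

petezjarafi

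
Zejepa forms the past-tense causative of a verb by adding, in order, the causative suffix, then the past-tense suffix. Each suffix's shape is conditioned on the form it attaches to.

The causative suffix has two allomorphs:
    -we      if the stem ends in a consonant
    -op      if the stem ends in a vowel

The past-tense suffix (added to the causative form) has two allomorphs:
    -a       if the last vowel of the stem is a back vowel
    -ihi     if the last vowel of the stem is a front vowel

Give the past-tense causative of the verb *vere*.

vereopa

*vere*: final sound = /e/, a vowel → -op → *vereop*.
The causative form *vereop* — last vowel /o/ (a back vowel) → -a → *vereopa*.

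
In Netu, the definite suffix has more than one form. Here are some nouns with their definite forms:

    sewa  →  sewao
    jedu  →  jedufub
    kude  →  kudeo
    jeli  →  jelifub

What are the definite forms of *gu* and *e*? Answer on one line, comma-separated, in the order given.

The alternation tracks the last vowel of the stem — -fub when the last vowel of the stem is a high vowel (*jedu*, *jeli*); -o when the last vowel of the stem is a non-high vowel (*sewa*, *kude*).
*gu*: last vowel = /u/, a high vowel → -fub → *gufub*.
*e*: last vowel = /e/, a non-high vowel → -o → *eo*.

gufub, eo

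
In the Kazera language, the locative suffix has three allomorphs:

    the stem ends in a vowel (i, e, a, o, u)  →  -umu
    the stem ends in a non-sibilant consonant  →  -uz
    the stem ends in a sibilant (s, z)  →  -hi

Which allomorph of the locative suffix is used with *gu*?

-umu

*gu* — final sound /u/ (a vowel) → -umu.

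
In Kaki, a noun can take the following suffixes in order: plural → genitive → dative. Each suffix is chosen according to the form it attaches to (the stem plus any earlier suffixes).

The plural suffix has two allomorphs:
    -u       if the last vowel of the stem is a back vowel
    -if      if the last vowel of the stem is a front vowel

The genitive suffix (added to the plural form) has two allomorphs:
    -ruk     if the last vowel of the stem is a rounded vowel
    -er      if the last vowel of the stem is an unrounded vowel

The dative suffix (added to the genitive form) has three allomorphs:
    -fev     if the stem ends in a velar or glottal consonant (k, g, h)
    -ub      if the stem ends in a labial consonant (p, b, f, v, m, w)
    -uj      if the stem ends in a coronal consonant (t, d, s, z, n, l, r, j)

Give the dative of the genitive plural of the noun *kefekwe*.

kefekweiferuj

*kefekwe* — last vowel /e/ (a front vowel) → -if → *kefekweif*.
The last vowel of the plural form *kefekweif* is /i/, which is an unrounded vowel, so the genitive suffix is -er, giving *kefekweifer*.
Since the final consonant of the genitive form *kefekweifer* is /r/ (coronal), it takes -uj, giving *kefekweiferuj*.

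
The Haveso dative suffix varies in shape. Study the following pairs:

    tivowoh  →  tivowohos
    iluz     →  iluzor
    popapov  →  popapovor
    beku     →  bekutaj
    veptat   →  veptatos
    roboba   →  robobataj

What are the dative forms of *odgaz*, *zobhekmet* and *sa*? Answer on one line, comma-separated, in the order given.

The alternation tracks the final sound of the stem — -os when the stem ends in a voiceless consonant (*tivowoh*, *veptat*); -or when the stem ends in a voiced consonant (*iluz*, *popapov*); -taj when the stem ends in a vowel (*beku*, *roboba*).
*odgaz* — final sound /z/ (a voiced consonant) → -or → *odgazor*.
Since the final sound of *zobhekmet* is /t/ (a voiceless consonant), it takes -os, giving *zobhekmetos*.
*sa*: final sound = /a/, a vowel → -taj → *sataj*.

odgazor, zobhekmetos, sataj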